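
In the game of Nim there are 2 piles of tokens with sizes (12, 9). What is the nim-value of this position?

5

Bitwise XOR of the heap sizes:
  1100  (12)
  1001  (9)
  ----
  0101  (5)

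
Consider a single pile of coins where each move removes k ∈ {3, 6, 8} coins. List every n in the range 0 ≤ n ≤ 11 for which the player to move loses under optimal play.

Compute g(0), g(1), … for moves {3, 6, 8}:
g(0) = mex{} = 0
g(1) = mex{} = 0
g(2) = mex{} = 0
g(3) = mex{0} = 1
g(4) = mex{0} = 1
g(5) = mex{0} = 1
g(6) = mex{0,1} = 2
g(7) = mex{0,1} = 2
g(8) = mex{0,1} = 2
g(9) = mex{0,1,2} = 3
g(10) = mex{0,1,2} = 3
g(11) = mex{1,2} = 0
The P-positions (g = 0) in 0..11 are 0, 1, 2, 11.

0, 1, 2, 11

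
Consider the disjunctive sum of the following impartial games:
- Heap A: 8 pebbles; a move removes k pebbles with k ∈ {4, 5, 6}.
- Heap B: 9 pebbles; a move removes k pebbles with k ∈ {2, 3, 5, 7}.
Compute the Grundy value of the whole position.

For heap A, compute g(0), g(1), … with moves {4, 5, 6}:
g(0) = mex{} = 0
g(1) = mex{} = 0
g(2) = mex{} = 0
g(3) = mex{} = 0
g(4) = mex{0} = 1
g(5) = mex{0} = 1
g(6) = mex{0} = 1
g(7) = mex{0} = 1
g(8) = mex{0,1} = 2
So g(8) = 2.
Build the Grundy sequence for heap B with g(k) = mex{g(k−s) : s ∈ {2, 3, 5, 7}, s ≤ k}:
k:     0  1  2  3  4  5  6  7  8  9
g(k):  0  0  1  1  2  2  3  3  4  0
So g(9) = 0.
By the Sprague-Grundy theorem, the Grundy value of a sum of independent games is the XOR of the component values.
Combined value = 2 XOR 0 = 2.

2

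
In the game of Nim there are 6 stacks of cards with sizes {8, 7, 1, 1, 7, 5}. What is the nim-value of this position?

Compute the nim-sum pairwise:
8 ⊕ 7 = 15
15 ⊕ 1 = 14
14 ⊕ 1 = 15
15 ⊕ 7 = 8
8 ⊕ 5 = 13

13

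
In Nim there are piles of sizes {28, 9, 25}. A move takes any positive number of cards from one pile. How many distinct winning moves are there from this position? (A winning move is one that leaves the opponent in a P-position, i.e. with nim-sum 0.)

3

Compute the nim-sum pairwise:
28 ⊕ 9 = 21
21 ⊕ 25 = 12
The overall nim-sum is X = 12. A pile of size p has a winning move iff p XOR X < p (reduce it to p XOR X).
  28: 28 XOR 12 = 16 < 28 — winning move (to 16).
  9: 9 XOR 12 = 5 < 9 — winning move (to 5).
  25: 25 XOR 12 = 21 < 25 — winning move (to 21).
That gives 3 winning moves.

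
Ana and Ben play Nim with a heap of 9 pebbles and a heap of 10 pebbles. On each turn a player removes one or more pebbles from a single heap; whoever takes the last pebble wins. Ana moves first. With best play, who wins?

Ana wins

Compute the nim-sum pairwise:
9 ^ 10 = 3
The nim-sum is 3 ≠ 0, so this is an N-position: the player to move can win; Ana has a winning move.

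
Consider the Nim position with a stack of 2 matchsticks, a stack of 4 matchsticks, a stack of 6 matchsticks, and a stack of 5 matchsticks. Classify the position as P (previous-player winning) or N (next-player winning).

N-position

Bitwise XOR of the heap sizes:
  010  (2)
  100  (4)
  110  (6)
  101  (5)
  ---
  101  (5)
The nim-sum is 5 ≠ 0, so this is an N-position: the player to move can win.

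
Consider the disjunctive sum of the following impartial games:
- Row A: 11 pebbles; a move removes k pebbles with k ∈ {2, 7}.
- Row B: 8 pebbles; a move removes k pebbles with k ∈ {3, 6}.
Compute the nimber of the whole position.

Grundy values for row A (subtraction set {2, 7}):
g(0) = mex{} = 0
g(1) = mex{} = 0
g(2) = mex{0} = 1
g(3) = mex{0} = 1
g(4) = mex{1} = 0
g(5) = mex{1} = 0
g(6) = mex{0} = 1
g(7) = mex{0} = 1
g(8) = mex{0,1} = 2
g(9) = mex{1} = 0
g(10) = mex{1,2} = 0
g(11) = mex{0} = 1
So g(11) = 1.
Build the Grundy sequence for row B with g(k) = mex{g(k−s) : s ∈ {3, 6}, s ≤ k}:
g(0) = mex{} = 0
g(1) = mex{} = 0
g(2) = mex{} = 0
g(3) = mex{0} = 1
g(4) = mex{0} = 1
g(5) = mex{0} = 1
g(6) = mex{0,1} = 2
g(7) = mex{0,1} = 2
g(8) = mex{0,1} = 2
So g(8) = 2.
By the Sprague-Grundy theorem, the Grundy value of a sum of independent games is the XOR of the component values.
Combined value = 1 XOR 2 = 3.

3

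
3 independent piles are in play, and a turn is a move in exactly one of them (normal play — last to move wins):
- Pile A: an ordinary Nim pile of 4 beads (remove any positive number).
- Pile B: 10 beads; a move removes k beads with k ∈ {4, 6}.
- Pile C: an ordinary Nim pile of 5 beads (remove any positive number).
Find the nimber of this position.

1

Pile A is a plain Nim pile of size 4, so its Grundy value is 4.
Grundy values for pile B (subtraction set {4, 6}):
g(0) = mex{} = 0
g(1) = mex{} = 0
g(2) = mex{} = 0
g(3) = mex{} = 0
g(4) = mex{0} = 1
g(5) = mex{0} = 1
g(6) = mex{0} = 1
g(7) = mex{0} = 1
g(8) = mex{0,1} = 2
g(9) = mex{0,1} = 2
g(10) = mex{1} = 0
So g(10) = 0.
Pile C is a plain Nim pile of size 5, so its Grundy value is 5.
The value of a disjunctive sum is the nim-sum of the parts.
Combined value = 4 XOR 0 XOR 5 = 1.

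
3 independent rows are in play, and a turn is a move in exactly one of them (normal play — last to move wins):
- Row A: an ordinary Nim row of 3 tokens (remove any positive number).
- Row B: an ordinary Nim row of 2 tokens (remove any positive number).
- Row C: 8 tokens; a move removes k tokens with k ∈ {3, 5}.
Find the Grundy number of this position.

1

Row A is a plain Nim row of size 3, so its Grundy value is 3.
Row B is a plain Nim row of size 2, so its Grundy value is 2.
Grundy values for row C (subtraction set {3, 5}):
k:     0  1  2  3  4  5  6  7  8
g(k):  0  0  0  1  1  1  2  2  0
So g(8) = 0.
By the Sprague-Grundy theorem, the Grundy value of a sum of independent games is the XOR of the component values.
Combined value = 3 ⊕ 2 ⊕ 0 = 1.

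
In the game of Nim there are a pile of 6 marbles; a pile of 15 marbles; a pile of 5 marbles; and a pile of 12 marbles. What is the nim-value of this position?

0

In binary:
  0110  (6)
  1111  (15)
  0101  (5)
  1100  (12)
  ----
  0000  (0)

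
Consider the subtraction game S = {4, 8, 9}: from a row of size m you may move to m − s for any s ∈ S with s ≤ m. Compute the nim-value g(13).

Build the Grundy sequence with g(k) = mex{g(k−s) : s ∈ {4, 8, 9}, s ≤ k}:
k:     0  1  2  3  4  5  6  7  8  9 10 11 12 13
g(k):  0  0  0  0  1  1  1  1  2  2  2  2  3  0
So g(13) = 0.

0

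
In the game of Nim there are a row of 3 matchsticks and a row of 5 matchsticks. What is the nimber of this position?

6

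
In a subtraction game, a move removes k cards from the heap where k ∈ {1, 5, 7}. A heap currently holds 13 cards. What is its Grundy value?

1

Build the Grundy sequence with g(k) = mex{g(k−s) : s ∈ {1, 5, 7}, s ≤ k}:
k:     0  1  2  3  4  5  6  7  8  9 10 11 12 13
g(k):  0  1  0  1  0  1  0  1  0  1  0  1  0  1
So g(13) = 1.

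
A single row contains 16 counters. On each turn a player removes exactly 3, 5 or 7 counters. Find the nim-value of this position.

2

Build the Grundy sequence with g(k) = mex{g(k−s) : s ∈ {3, 5, 7}, s ≤ k}:
k:     0  1  2  3  4  5  6  7  8  9 10 11 12 13 14 15 16
g(k):  0  0  0  1  1  1  2  2  2  3  0  0  0  1  1  1  2
So g(16) = 2.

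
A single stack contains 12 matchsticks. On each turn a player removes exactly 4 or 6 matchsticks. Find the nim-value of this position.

0

Grundy values for subtraction set {4, 6}:
g(0) = mex{} = 0
g(1) = mex{} = 0
g(2) = mex{} = 0
g(3) = mex{} = 0
g(4) = mex{0} = 1
g(5) = mex{0} = 1
g(6) = mex{0} = 1
g(7) = mex{0} = 1
g(8) = mex{0,1} = 2
g(9) = mex{0,1} = 2
g(10) = mex{1} = 0
g(11) = mex{1} = 0
g(12) = mex{1,2} = 0
So g(12) = 0.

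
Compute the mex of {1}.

0 is not in the set, so the mex is 0.

0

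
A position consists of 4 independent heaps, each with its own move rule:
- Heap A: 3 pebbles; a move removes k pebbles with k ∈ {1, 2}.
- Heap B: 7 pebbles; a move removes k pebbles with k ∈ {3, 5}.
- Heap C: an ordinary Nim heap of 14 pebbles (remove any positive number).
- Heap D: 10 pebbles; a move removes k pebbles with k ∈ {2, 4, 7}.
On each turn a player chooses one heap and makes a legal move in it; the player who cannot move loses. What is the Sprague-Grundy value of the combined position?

14

Grundy values for heap A (subtraction set {1, 2}):
k:     0  1  2  3
g(k):  0  1  2  0
So g(3) = 0.
Build the Grundy sequence for heap B with g(k) = mex{g(k−s) : s ∈ {3, 5}, s ≤ k}:
g(0) = mex{} = 0
g(1) = mex{} = 0
g(2) = mex{} = 0
g(3) = mex{0} = 1
g(4) = mex{0} = 1
g(5) = mex{0} = 1
g(6) = mex{0,1} = 2
g(7) = mex{0,1} = 2
So g(7) = 2.
Heap C is a plain Nim heap of size 14, so its Grundy value is 14.
Build the Grundy sequence for heap D with g(k) = mex{g(k−s) : s ∈ {2, 4, 7}, s ≤ k}:
k:     0  1  2  3  4  5  6  7  8  9 10
g(k):  0  0  1  1  2  2  0  3  1  0  2
So g(10) = 2.
The value of a disjunctive sum is the nim-sum of the parts.
Combined value = 0 ⊕ 2 ⊕ 14 ⊕ 2 = 14.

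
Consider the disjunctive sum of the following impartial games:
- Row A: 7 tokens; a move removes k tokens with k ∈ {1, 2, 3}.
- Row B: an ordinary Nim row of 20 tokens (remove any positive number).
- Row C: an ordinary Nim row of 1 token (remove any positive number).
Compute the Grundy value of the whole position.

22

For row A, compute g(0), g(1), … with moves {1, 2, 3}:
k:     0  1  2  3  4  5  6  7
g(k):  0  1  2  3  0  1  2  3
So g(7) = 3.
Row B is a plain Nim row of size 20, so its Grundy value is 20.
Row C is a plain Nim row of size 1, so its Grundy value is 1.
The value of a disjunctive sum is the nim-sum of the parts.
Combined value = 3 ⊕ 20 ⊕ 1 = 22.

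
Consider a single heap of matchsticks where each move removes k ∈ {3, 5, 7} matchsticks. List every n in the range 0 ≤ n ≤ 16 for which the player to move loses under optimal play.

Grundy values for subtraction set {3, 5, 7}:
k:     0  1  2  3  4  5  6  7  8  9 10 11 12 13 14 15 16
g(k):  0  0  0  1  1  1  2  2  2  3  0  0  0  1  1  1  2
The P-positions (g = 0) in 0..16 are 0, 1, 2, 10, 11, 12.

0, 1, 2, 10, 11, 12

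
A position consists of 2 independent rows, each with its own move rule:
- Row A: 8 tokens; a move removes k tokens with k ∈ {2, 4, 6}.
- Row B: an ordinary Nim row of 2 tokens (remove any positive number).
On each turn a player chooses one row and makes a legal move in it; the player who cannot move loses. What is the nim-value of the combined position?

Build the Grundy sequence for row A with g(k) = mex{g(k−s) : s ∈ {2, 4, 6}, s ≤ k}:
k:     0  1  2  3  4  5  6  7  8
g(k):  0  0  1  1  2  2  3  3  0
So g(8) = 0.
Row B is a plain Nim row of size 2, so its Grundy value is 2.
The value of a disjunctive sum is the nim-sum of the parts.
Combined value = 0 XOR 2 = 2.

2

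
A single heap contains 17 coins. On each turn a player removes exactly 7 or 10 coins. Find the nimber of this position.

0

Compute g(0), g(1), … for moves {7, 10}:
k:     0  1  2  3  4  5  6  7  8  9 10 11 12 13 14 15 16 17
g(k):  0  0  0  0  0  0  0  1  1  1  1  1  1  1  2  2  2  0
So g(17) = 0.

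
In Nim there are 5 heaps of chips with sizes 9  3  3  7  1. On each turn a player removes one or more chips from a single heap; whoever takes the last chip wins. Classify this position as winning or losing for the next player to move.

Compute the nim-sum pairwise:
9 XOR 3 = 10
10 XOR 3 = 9
9 XOR 7 = 14
14 XOR 1 = 15
The nim-sum is 15 ≠ 0, so this is an N-position: the player to move can win.

Winning position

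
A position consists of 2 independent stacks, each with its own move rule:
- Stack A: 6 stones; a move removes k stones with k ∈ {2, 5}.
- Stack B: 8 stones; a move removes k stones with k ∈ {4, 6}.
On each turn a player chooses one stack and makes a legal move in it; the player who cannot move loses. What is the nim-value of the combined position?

3

For stack A, compute g(0), g(1), … with moves {2, 5}:
k:     0  1  2  3  4  5  6
g(k):  0  0  1  1  0  2  1
So g(6) = 1.
For stack B, compute g(0), g(1), … with moves {4, 6}:
g(0) = mex{} = 0
g(1) = mex{} = 0
g(2) = mex{} = 0
g(3) = mex{} = 0
g(4) = mex{0} = 1
g(5) = mex{0} = 1
g(6) = mex{0} = 1
g(7) = mex{0} = 1
g(8) = mex{0,1} = 2
So g(8) = 2.
By the Sprague-Grundy theorem, the Grundy value of a sum of independent games is the XOR of the component values.
Combined value = 1 XOR 2 = 3.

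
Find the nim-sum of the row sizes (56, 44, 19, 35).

Bitwise XOR of the heap sizes:
  111000  (56)
  101100  (44)
  010011  (19)
  100011  (35)
  ------
  100100  (36)

36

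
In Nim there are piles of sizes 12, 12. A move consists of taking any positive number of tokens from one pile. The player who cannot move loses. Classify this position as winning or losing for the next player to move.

Compute the nim-sum pairwise:
12 XOR 12 = 0
The nim-sum is 0, so this is a P-position: the player to move is in a losing position under optimal play.

Losing position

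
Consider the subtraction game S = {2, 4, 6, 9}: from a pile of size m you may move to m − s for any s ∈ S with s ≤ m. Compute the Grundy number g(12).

Grundy values for subtraction set {2, 4, 6, 9}:
g(0) = mex{} = 0
g(1) = mex{} = 0
g(2) = mex{0} = 1
g(3) = mex{0} = 1
g(4) = mex{0,1} = 2
g(5) = mex{0,1} = 2
g(6) = mex{0,1,2} = 3
g(7) = mex{0,1,2} = 3
g(8) = mex{1,2,3} = 0
g(9) = mex{0,1,2,3} = 4
g(10) = mex{0,2,3} = 1
g(11) = mex{1,2,3,4} = 0
g(12) = mex{0,1,3} = 2
So g(12) = 2.

2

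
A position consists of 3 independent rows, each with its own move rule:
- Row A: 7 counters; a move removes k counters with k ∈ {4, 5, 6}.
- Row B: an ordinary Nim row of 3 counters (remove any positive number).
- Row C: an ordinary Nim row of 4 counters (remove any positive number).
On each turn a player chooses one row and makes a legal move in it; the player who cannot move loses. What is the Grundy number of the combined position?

6

For row A, compute g(0), g(1), … with moves {4, 5, 6}:
k:     0  1  2  3  4  5  6  7
g(k):  0  0  0  0  1  1  1  1
So g(7) = 1.
Row B is a plain Nim row of size 3, so its Grundy value is 3.
Row C is a plain Nim row of size 4, so its Grundy value is 4.
By the Sprague-Grundy theorem, the Grundy value of a sum of independent games is the XOR of the component values.
Combined value = 1 XOR 3 XOR 4 = 6.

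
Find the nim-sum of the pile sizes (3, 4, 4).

In binary:
  011  (3)
  100  (4)
  100  (4)
  ---
  011  (3)

3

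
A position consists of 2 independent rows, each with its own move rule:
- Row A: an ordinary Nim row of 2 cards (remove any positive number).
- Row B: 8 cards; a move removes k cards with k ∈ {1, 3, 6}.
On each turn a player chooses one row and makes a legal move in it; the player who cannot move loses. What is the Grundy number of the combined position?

0

Row A is a plain Nim row of size 2, so its Grundy value is 2.
Grundy values for row B (subtraction set {1, 3, 6}):
g(0) = mex{} = 0
g(1) = mex{0} = 1
g(2) = mex{1} = 0
g(3) = mex{0} = 1
g(4) = mex{1} = 0
g(5) = mex{0} = 1
g(6) = mex{0,1} = 2
g(7) = mex{0,1,2} = 3
g(8) = mex{0,1,3} = 2
So g(8) = 2.
The value of a disjunctive sum is the nim-sum of the parts.
Combined value = 2 ⊕ 2 = 0.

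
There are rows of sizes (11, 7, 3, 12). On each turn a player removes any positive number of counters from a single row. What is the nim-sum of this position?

Bitwise XOR of the heap sizes:
  1011  (11)
  0111  (7)
  0011  (3)
  1100  (12)
  ----
  0011  (3)

3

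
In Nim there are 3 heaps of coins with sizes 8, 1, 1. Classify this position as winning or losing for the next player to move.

Compute the nim-sum pairwise:
8 ⊕ 1 = 9
9 ⊕ 1 = 8
The nim-sum is 8 ≠ 0, so this is an N-position: the player to move can win.

Winning position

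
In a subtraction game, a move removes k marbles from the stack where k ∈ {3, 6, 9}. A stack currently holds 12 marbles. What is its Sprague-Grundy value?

Compute g(0), g(1), … for moves {3, 6, 9}:
k:     0  1  2  3  4  5  6  7  8  9 10 11 12
g(k):  0  0  0  1  1  1  2  2  2  3  3  3  0
So g(12) = 0.

0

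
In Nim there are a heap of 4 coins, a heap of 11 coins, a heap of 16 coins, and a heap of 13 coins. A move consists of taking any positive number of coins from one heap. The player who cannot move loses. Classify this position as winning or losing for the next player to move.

Winning position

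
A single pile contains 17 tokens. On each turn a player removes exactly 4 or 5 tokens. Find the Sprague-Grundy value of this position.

Build the Grundy sequence with g(k) = mex{g(k−s) : s ∈ {4, 5}, s ≤ k}:
k:     0  1  2  3  4  5  6  7  8  9 10 11 12 13 14 15 16 17
g(k):  0  0  0  0  1  1  1  1  2  0  0  0  0  1  1  1  1  2
So g(17) = 2.

2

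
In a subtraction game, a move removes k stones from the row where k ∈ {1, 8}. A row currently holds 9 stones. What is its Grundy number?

0

Build the Grundy sequence with g(k) = mex{g(k−s) : s ∈ {1, 8}, s ≤ k}:
g(0) = mex{} = 0
g(1) = mex{0} = 1
g(2) = mex{1} = 0
g(3) = mex{0} = 1
g(4) = mex{1} = 0
g(5) = mex{0} = 1
g(6) = mex{1} = 0
g(7) = mex{0} = 1
g(8) = mex{0,1} = 2
g(9) = mex{1,2} = 0
So g(9) = 0.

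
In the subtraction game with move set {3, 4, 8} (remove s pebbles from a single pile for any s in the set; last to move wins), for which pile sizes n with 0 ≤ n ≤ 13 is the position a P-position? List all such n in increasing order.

0, 1, 2, 7, 12, 13

Grundy values for subtraction set {3, 4, 8}:
g(0) = mex{} = 0
g(1) = mex{} = 0
g(2) = mex{} = 0
g(3) = mex{0} = 1
g(4) = mex{0} = 1
g(5) = mex{0} = 1
g(6) = mex{0,1} = 2
g(7) = mex{1} = 0
g(8) = mex{0,1} = 2
g(9) = mex{0,1,2} = 3
g(10) = mex{0,2} = 1
g(11) = mex{0,1,2} = 3
g(12) = mex{1,2,3} = 0
g(13) = mex{1,3} = 0
The P-positions (g = 0) in 0..13 are 0, 1, 2, 7, 12, 13.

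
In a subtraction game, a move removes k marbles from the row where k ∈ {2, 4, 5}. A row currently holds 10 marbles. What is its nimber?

Build the Grundy sequence with g(k) = mex{g(k−s) : s ∈ {2, 4, 5}, s ≤ k}:
k:     0  1  2  3  4  5  6  7  8  9 10
g(k):  0  0  1  1  2  2  3  0  0  1  1
So g(10) = 1.

1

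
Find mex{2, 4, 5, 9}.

0 is not in the set, so the mex is 0.

0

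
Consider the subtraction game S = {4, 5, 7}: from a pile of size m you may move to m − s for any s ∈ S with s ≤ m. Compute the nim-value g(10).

Compute g(0), g(1), … for moves {4, 5, 7}:
k:     0  1  2  3  4  5  6  7  8  9 10
g(k):  0  0  0  0  1  1  1  1  2  2  2
So g(10) = 2.

2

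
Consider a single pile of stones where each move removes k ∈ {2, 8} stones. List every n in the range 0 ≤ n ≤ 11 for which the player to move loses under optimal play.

0, 1, 4, 5, 10, 11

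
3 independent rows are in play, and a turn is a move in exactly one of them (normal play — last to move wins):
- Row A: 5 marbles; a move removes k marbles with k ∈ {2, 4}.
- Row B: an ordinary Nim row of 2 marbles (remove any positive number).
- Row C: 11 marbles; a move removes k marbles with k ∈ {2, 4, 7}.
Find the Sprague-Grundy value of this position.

1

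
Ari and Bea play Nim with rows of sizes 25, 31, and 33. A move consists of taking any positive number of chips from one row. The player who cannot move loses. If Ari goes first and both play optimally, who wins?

Nim-sum: 25 ^ 31 ^ 33 = 39.
The nim-sum is 39 ≠ 0, so this is an N-position: the player to move can win; Ari has a winning move.

Ari wins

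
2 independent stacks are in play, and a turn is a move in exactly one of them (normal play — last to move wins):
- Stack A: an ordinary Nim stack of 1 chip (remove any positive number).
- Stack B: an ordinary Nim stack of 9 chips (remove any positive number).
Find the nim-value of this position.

Stack A is a plain Nim stack of size 1, so its Grundy value is 1.
Stack B is a plain Nim stack of size 9, so its Grundy value is 9.
The value of a disjunctive sum is the nim-sum of the parts.
Combined value = 1 XOR 9 = 8.

8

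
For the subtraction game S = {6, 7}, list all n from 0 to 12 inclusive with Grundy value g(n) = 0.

0, 1, 2, 3, 4, 5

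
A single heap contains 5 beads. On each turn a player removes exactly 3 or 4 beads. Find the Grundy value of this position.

Compute g(0), g(1), … for moves {3, 4}:
g(0) = mex{} = 0
g(1) = mex{} = 0
g(2) = mex{} = 0
g(3) = mex{0} = 1
g(4) = mex{0} = 1
g(5) = mex{0} = 1
So g(5) = 1.

1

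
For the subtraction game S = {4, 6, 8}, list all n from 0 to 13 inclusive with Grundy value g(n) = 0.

0, 1, 2, 3, 12, 13

Compute g(0), g(1), … for moves {4, 6, 8}:
g(0) = mex{} = 0
g(1) = mex{} = 0
g(2) = mex{} = 0
g(3) = mex{} = 0
g(4) = mex{0} = 1
g(5) = mex{0} = 1
g(6) = mex{0} = 1
g(7) = mex{0} = 1
g(8) = mex{0,1} = 2
g(9) = mex{0,1} = 2
g(10) = mex{0,1} = 2
g(11) = mex{0,1} = 2
g(12) = mex{1,2} = 0
g(13) = mex{1,2} = 0
The P-positions (g = 0) in 0..13 are 0, 1, 2, 3, 12, 13.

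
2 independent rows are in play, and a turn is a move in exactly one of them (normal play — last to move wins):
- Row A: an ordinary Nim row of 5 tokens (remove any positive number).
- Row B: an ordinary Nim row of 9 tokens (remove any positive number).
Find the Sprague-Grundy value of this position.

12

Row A is a plain Nim row of size 5, so its Grundy value is 5.
Row B is a plain Nim row of size 9, so its Grundy value is 9.
By the Sprague-Grundy theorem, the Grundy value of a sum of independent games is the XOR of the component values.
Combined value = 5 XOR 9 = 12.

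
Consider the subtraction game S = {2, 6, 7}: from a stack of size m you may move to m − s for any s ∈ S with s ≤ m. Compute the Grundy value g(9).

0

Compute g(0), g(1), … for moves {2, 6, 7}:
g(0) = mex{} = 0
g(1) = mex{} = 0
g(2) = mex{0} = 1
g(3) = mex{0} = 1
g(4) = mex{1} = 0
g(5) = mex{1} = 0
g(6) = mex{0} = 1
g(7) = mex{0} = 1
g(8) = mex{0,1} = 2
g(9) = mex{1} = 0
So g(9) = 0.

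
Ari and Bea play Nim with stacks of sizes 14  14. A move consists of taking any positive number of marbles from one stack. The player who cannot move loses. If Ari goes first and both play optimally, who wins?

Bea wins

Nim-sum: 14 XOR 14 = 0.
The nim-sum is 0, so this is a P-position: the player to move is in a losing position under optimal play; Ari is about to move from it and so loses — Bea wins.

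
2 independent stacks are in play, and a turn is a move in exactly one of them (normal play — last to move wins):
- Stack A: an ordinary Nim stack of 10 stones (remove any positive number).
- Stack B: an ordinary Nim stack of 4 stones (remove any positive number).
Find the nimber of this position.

14

Stack A is a plain Nim stack of size 10, so its Grundy value is 10.
Stack B is a plain Nim stack of size 4, so its Grundy value is 4.
By the Sprague-Grundy theorem, the Grundy value of a sum of independent games is the XOR of the component values.
Combined value = 10 ⊕ 4 = 14.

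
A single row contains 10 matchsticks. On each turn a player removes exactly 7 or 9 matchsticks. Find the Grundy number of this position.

1

Build the Grundy sequence with g(k) = mex{g(k−s) : s ∈ {7, 9}, s ≤ k}:
g(0) = mex{} = 0
g(1) = mex{} = 0
g(2) = mex{} = 0
g(3) = mex{} = 0
g(4) = mex{} = 0
g(5) = mex{} = 0
g(6) = mex{} = 0
g(7) = mex{0} = 1
g(8) = mex{0} = 1
g(9) = mex{0} = 1
g(10) = mex{0} = 1
So g(10) = 1.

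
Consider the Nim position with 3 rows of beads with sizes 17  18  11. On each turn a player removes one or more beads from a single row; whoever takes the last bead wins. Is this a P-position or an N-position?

N-position

Compute the nim-sum pairwise:
17 XOR 18 = 3
3 XOR 11 = 8
The nim-sum is 8 ≠ 0, so this is an N-position: the player to move can win.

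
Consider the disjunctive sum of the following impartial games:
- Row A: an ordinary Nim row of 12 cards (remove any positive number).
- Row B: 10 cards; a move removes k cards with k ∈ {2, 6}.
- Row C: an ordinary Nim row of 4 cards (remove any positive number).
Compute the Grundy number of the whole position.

9

Row A is a plain Nim row of size 12, so its Grundy value is 12.
Build the Grundy sequence for row B with g(k) = mex{g(k−s) : s ∈ {2, 6}, s ≤ k}:
g(0) = mex{} = 0
g(1) = mex{} = 0
g(2) = mex{0} = 1
g(3) = mex{0} = 1
g(4) = mex{1} = 0
g(5) = mex{1} = 0
g(6) = mex{0} = 1
g(7) = mex{0} = 1
g(8) = mex{1} = 0
g(9) = mex{1} = 0
g(10) = mex{0} = 1
So g(10) = 1.
Row C is a plain Nim row of size 4, so its Grundy value is 4.
By the Sprague-Grundy theorem, the Grundy value of a sum of independent games is the XOR of the component values.
Combined value = 12 ⊕ 1 ⊕ 4 = 9.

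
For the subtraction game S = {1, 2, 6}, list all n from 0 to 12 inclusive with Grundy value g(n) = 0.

0, 3, 7, 10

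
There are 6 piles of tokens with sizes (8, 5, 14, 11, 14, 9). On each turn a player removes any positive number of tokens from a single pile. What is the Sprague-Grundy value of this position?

15

Write each in binary and XOR column by column:
  1000  (8)
  0101  (5)
  1110  (14)
  1011  (11)
  1110  (14)
  1001  (9)
  ----
  1111  (15)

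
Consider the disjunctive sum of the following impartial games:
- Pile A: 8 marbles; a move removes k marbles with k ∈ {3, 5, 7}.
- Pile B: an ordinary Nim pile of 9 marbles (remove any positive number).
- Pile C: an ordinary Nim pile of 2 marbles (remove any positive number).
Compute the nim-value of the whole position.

9

Grundy values for pile A (subtraction set {3, 5, 7}):
k:     0  1  2  3  4  5  6  7  8
g(k):  0  0  0  1  1  1  2  2  2
So g(8) = 2.
Pile B is a plain Nim pile of size 9, so its Grundy value is 9.
Pile C is a plain Nim pile of size 2, so its Grundy value is 2.
The value of a disjunctive sum is the nim-sum of the parts.
Combined value = 2 XOR 9 XOR 2 = 9.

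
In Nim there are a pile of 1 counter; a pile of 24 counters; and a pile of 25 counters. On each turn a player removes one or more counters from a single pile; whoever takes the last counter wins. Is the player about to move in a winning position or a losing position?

Losing position

In binary:
  00001  (1)
  11000  (24)
  11001  (25)
  -----
  00000  (0)
The nim-sum is 0, so this is a P-position: the player to move is in a losing position under optimal play.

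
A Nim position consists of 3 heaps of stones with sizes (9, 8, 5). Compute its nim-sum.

Nim-sum: 9 ^ 8 ^ 5 = 4.

4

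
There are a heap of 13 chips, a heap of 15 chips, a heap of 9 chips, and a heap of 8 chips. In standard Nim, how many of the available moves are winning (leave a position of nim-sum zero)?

Nim-sum: 13 ^ 15 ^ 9 ^ 8 = 3.
The overall nim-sum is X = 3. A heap of size p has a winning move iff p XOR X < p (reduce it to p XOR X).
  13: 13 XOR 3 = 14 ≥ 13 — no move.
  15: 15 XOR 3 = 12 < 15 — winning move (to 12).
  9: 9 XOR 3 = 10 ≥ 9 — no move.
  8: 8 XOR 3 = 11 ≥ 8 — no move.
That gives 1 winning move.

1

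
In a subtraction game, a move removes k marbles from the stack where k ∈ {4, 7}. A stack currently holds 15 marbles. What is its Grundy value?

1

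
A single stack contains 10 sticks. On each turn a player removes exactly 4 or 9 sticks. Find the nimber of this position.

Build the Grundy sequence with g(k) = mex{g(k−s) : s ∈ {4, 9}, s ≤ k}:
k:     0  1  2  3  4  5  6  7  8  9 10
g(k):  0  0  0  0  1  1  1  1  0  2  2
So g(10) = 2.

2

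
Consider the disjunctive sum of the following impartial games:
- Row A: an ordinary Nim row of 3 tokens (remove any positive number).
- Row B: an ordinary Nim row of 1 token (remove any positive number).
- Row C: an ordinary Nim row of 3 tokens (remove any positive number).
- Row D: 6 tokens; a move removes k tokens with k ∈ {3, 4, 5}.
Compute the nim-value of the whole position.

3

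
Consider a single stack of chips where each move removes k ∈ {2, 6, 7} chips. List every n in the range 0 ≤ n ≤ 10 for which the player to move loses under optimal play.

0, 1, 4, 5, 9

Build the Grundy sequence with g(k) = mex{g(k−s) : s ∈ {2, 6, 7}, s ≤ k}:
g(0) = mex{} = 0
g(1) = mex{} = 0
g(2) = mex{0} = 1
g(3) = mex{0} = 1
g(4) = mex{1} = 0
g(5) = mex{1} = 0
g(6) = mex{0} = 1
g(7) = mex{0} = 1
g(8) = mex{0,1} = 2
g(9) = mex{1} = 0
g(10) = mex{0,1,2} = 3
The P-positions (g = 0) in 0..10 are 0, 1, 4, 5, 9.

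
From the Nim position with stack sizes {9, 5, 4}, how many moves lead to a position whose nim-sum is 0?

1

Nim-sum: 9 ^ 5 ^ 4 = 8.
The overall nim-sum is X = 8. A stack of size p has a winning move iff p XOR X < p (reduce it to p XOR X).
  9: 9 XOR 8 = 1 < 9 — winning move (to 1).
  5: 5 XOR 8 = 13 ≥ 5 — no move.
  4: 4 XOR 8 = 12 ≥ 4 — no move.
That gives 1 winning move.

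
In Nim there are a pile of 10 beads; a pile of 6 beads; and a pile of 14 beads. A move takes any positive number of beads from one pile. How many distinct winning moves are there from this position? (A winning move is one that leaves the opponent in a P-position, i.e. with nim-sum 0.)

Nim-sum: 10 XOR 6 XOR 14 = 2.
The overall nim-sum is X = 2. A pile of size p has a winning move iff p XOR X < p (reduce it to p XOR X).
  10: 10 XOR 2 = 8 < 10 — winning move (to 8).
  6: 6 XOR 2 = 4 < 6 — winning move (to 4).
  14: 14 XOR 2 = 12 < 14 — winning move (to 12).
That gives 3 winning moves.

3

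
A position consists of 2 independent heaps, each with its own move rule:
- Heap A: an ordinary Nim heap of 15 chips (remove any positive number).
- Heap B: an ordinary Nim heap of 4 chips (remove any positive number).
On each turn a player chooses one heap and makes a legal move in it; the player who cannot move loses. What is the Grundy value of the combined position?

Heap A is a plain Nim heap of size 15, so its Grundy value is 15.
Heap B is a plain Nim heap of size 4, so its Grundy value is 4.
The value of a disjunctive sum is the nim-sum of the parts.
Combined value = 15 XOR 4 = 11.

11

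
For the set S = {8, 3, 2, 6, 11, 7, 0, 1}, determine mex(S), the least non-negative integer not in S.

4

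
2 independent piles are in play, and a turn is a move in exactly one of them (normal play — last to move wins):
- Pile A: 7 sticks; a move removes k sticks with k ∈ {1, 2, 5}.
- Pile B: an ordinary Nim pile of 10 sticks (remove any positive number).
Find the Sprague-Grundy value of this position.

11

Build the Grundy sequence for pile A with g(k) = mex{g(k−s) : s ∈ {1, 2, 5}, s ≤ k}:
k:     0  1  2  3  4  5  6  7
g(k):  0  1  2  0  1  2  0  1
So g(7) = 1.
Pile B is a plain Nim pile of size 10, so its Grundy value is 10.
The value of a disjunctive sum is the nim-sum of the parts.
Combined value = 1 ⊕ 10 = 11.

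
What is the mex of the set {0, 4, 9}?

0 is in the set but 1 is not, so the mex is 1.

1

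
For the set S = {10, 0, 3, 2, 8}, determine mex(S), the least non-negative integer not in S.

0 is in the set but 1 is not, so the mex is 1.

1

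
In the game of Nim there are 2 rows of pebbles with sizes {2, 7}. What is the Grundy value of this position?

5

Bitwise XOR of the heap sizes:
  010  (2)
  111  (7)
  ---
  101  (5)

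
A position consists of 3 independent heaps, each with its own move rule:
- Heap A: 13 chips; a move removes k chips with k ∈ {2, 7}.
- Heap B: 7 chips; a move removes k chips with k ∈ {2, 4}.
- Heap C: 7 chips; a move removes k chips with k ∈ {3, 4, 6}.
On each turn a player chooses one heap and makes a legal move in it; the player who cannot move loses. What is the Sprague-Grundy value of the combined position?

Build the Grundy sequence for heap A with g(k) = mex{g(k−s) : s ∈ {2, 7}, s ≤ k}:
g(0) = mex{} = 0
g(1) = mex{} = 0
g(2) = mex{0} = 1
g(3) = mex{0} = 1
g(4) = mex{1} = 0
g(5) = mex{1} = 0
g(6) = mex{0} = 1
g(7) = mex{0} = 1
g(8) = mex{0,1} = 2
g(9) = mex{1} = 0
g(10) = mex{1,2} = 0
g(11) = mex{0} = 1
g(12) = mex{0} = 1
g(13) = mex{1} = 0
So g(13) = 0.
For heap B, compute g(0), g(1), … with moves {2, 4}:
g(0) = mex{} = 0
g(1) = mex{} = 0
g(2) = mex{0} = 1
g(3) = mex{0} = 1
g(4) = mex{0,1} = 2
g(5) = mex{0,1} = 2
g(6) = mex{1,2} = 0
g(7) = mex{1,2} = 0
So g(7) = 0.
Grundy values for heap C (subtraction set {3, 4, 6}):
k:     0  1  2  3  4  5  6  7
g(k):  0  0  0  1  1  1  2  2
So g(7) = 2.
The value of a disjunctive sum is the nim-sum of the parts.
Combined value = 0 ⊕ 0 ⊕ 2 = 2.

2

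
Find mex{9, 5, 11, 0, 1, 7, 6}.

2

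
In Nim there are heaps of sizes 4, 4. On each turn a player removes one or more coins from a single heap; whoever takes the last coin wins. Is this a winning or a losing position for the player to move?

Nim-sum: 4 ^ 4 = 0.
The nim-sum is 0, so this is a P-position: the player to move is in a losing position under optimal play.

Losing position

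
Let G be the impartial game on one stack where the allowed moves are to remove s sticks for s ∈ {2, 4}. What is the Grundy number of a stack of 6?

0

Compute g(0), g(1), … for moves {2, 4}:
k:     0  1  2  3  4  5  6
g(k):  0  0  1  1  2  2  0
So g(6) = 0.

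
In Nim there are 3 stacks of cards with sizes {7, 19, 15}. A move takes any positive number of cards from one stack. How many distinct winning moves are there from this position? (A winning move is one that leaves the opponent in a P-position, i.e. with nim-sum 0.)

Nim-sum: 7 ⊕ 19 ⊕ 15 = 27.
The overall nim-sum is X = 27. A stack of size p has a winning move iff p XOR X < p (reduce it to p XOR X).
  7: 7 XOR 27 = 28 ≥ 7 — no move.
  19: 19 XOR 27 = 8 < 19 — winning move (to 8).
  15: 15 XOR 27 = 20 ≥ 15 — no move.
That gives 1 winning move.

1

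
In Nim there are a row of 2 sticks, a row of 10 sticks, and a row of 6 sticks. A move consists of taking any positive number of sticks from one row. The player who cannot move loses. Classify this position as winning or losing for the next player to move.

Bitwise XOR of the heap sizes:
  0010  (2)
  1010  (10)
  0110  (6)
  ----
  1110  (14)
The nim-sum is 14 ≠ 0, so this is an N-position: the player to move can win.

Winning position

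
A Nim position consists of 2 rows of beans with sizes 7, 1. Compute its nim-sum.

6

Nim-sum: 7 ^ 1 = 6.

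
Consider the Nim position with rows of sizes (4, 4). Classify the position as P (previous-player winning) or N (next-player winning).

P-position

Bitwise XOR of the heap sizes:
  100  (4)
  100  (4)
  ---
  000  (0)
The nim-sum is 0, so this is a P-position: the player to move is in a losing position under optimal play.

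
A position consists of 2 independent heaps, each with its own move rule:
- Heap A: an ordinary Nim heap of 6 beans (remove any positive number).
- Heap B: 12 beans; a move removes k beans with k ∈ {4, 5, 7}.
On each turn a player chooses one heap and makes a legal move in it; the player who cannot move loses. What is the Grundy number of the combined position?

6

Heap A is a plain Nim heap of size 6, so its Grundy value is 6.
For heap B, compute g(0), g(1), … with moves {4, 5, 7}:
g(0) = mex{} = 0
g(1) = mex{} = 0
g(2) = mex{} = 0
g(3) = mex{} = 0
g(4) = mex{0} = 1
g(5) = mex{0} = 1
g(6) = mex{0} = 1
g(7) = mex{0} = 1
g(8) = mex{0,1} = 2
g(9) = mex{0,1} = 2
g(10) = mex{0,1} = 2
g(11) = mex{1} = 0
g(12) = mex{1,2} = 0
So g(12) = 0.
By the Sprague-Grundy theorem, the Grundy value of a sum of independent games is the XOR of the component values.
Combined value = 6 XOR 0 = 6.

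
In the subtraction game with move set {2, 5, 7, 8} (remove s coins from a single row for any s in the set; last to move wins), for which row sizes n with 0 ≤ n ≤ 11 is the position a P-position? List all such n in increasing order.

0, 1, 4, 10

Grundy values for subtraction set {2, 5, 7, 8}:
k:     0  1  2  3  4  5  6  7  8  9 10 11
g(k):  0  0  1  1  0  2  1  3  2  2  0  3
The P-positions (g = 0) in 0..11 are 0, 1, 4, 10.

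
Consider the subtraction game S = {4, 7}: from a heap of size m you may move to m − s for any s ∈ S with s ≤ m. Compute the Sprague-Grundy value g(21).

2

Grundy values for subtraction set {4, 7}:
k:     0  1  2  3  4  5  6  7  8  9 10 11 12 13 14 15 16 17 18 19 20 21
g(k):  0  0  0  0  1  1  1  1  2  2  2  0  0  0  0  1  1  1  1  2  2  2
So g(21) = 2.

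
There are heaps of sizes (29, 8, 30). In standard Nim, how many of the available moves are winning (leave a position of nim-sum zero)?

3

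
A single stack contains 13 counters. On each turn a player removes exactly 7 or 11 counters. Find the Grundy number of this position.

Grundy values for subtraction set {7, 11}:
k:     0  1  2  3  4  5  6  7  8  9 10 11 12 13
g(k):  0  0  0  0  0  0  0  1  1  1  1  1  1  1
So g(13) = 1.

1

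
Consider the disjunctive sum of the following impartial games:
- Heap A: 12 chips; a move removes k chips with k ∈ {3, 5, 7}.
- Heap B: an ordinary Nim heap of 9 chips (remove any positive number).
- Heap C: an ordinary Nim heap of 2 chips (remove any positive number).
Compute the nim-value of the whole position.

11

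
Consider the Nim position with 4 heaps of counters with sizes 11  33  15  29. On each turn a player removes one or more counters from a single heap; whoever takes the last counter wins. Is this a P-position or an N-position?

N-position

Write each in binary and XOR column by column:
  001011  (11)
  100001  (33)
  001111  (15)
  011101  (29)
  ------
  111000  (56)
The nim-sum is 56 ≠ 0, so this is an N-position: the player to move can win.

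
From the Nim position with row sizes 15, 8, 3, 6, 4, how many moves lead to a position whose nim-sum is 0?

3

Nim-sum: 15 XOR 8 XOR 3 XOR 6 XOR 4 = 6.
The overall nim-sum is X = 6. A row of size p has a winning move iff p XOR X < p (reduce it to p XOR X).
  15: 15 XOR 6 = 9 < 15 — winning move (to 9).
  8: 8 XOR 6 = 14 ≥ 8 — no move.
  3: 3 XOR 6 = 5 ≥ 3 — no move.
  6: 6 XOR 6 = 0 < 6 — winning move (to 0).
  4: 4 XOR 6 = 2 < 4 — winning move (to 2).
That gives 3 winning moves.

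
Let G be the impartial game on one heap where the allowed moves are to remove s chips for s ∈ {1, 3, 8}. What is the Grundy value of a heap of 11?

Compute g(0), g(1), … for moves {1, 3, 8}:
g(0) = mex{} = 0
g(1) = mex{0} = 1
g(2) = mex{1} = 0
g(3) = mex{0} = 1
g(4) = mex{1} = 0
g(5) = mex{0} = 1
g(6) = mex{1} = 0
g(7) = mex{0} = 1
g(8) = mex{0,1} = 2
g(9) = mex{0,1,2} = 3
g(10) = mex{0,1,3} = 2
g(11) = mex{1,2} = 0
So g(11) = 0.

0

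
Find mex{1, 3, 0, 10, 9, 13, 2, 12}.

4

The values 0, 1, 2, 3 are all present; 4 is the first non-negative integer missing from the set.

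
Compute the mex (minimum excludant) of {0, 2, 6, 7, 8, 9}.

0 is in the set but 1 is not, so the mex is 1.

1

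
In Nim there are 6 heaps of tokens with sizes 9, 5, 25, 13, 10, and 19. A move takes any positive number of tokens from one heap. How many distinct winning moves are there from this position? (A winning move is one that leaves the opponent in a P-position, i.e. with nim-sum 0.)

Compute the nim-sum pairwise:
9 ^ 5 = 12
12 ^ 25 = 21
21 ^ 13 = 24
24 ^ 10 = 18
18 ^ 19 = 1
The overall nim-sum is X = 1. A heap of size p has a winning move iff p XOR X < p (reduce it to p XOR X).
  9: 9 XOR 1 = 8 < 9 — winning move (to 8).
  5: 5 XOR 1 = 4 < 5 — winning move (to 4).
  25: 25 XOR 1 = 24 < 25 — winning move (to 24).
  13: 13 XOR 1 = 12 < 13 — winning move (to 12).
  10: 10 XOR 1 = 11 ≥ 10 — no move.
  19: 19 XOR 1 = 18 < 19 — winning move (to 18).
That gives 5 winning moves.

5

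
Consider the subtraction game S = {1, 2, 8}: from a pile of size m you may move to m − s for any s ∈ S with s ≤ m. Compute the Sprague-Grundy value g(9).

0

Grundy values for subtraction set {1, 2, 8}:
k:     0  1  2  3  4  5  6  7  8  9
g(k):  0  1  2  0  1  2  0  1  2  0
So g(9) = 0.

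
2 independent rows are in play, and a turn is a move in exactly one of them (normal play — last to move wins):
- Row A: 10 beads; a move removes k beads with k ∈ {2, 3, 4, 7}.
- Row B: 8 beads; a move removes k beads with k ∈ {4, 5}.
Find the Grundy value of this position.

Build the Grundy sequence for row A with g(k) = mex{g(k−s) : s ∈ {2, 3, 4, 7}, s ≤ k}:
g(0) = mex{} = 0
g(1) = mex{} = 0
g(2) = mex{0} = 1
g(3) = mex{0} = 1
g(4) = mex{0,1} = 2
g(5) = mex{0,1} = 2
g(6) = mex{1,2} = 0
g(7) = mex{0,1,2} = 3
g(8) = mex{0,2} = 1
g(9) = mex{0,1,2,3} = 4
g(10) = mex{0,1,3} = 2
So g(10) = 2.
Build the Grundy sequence for row B with g(k) = mex{g(k−s) : s ∈ {4, 5}, s ≤ k}:
k:     0  1  2  3  4  5  6  7  8
g(k):  0  0  0  0  1  1  1  1  2
So g(8) = 2.
The value of a disjunctive sum is the nim-sum of the parts.
Combined value = 2 ⊕ 2 = 0.

0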